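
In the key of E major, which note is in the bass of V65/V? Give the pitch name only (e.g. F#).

A#

The applied chord V65/V is rooted on F#: F#-A#-C#-E.
The figure 65 means first inversion — the third is in the bass.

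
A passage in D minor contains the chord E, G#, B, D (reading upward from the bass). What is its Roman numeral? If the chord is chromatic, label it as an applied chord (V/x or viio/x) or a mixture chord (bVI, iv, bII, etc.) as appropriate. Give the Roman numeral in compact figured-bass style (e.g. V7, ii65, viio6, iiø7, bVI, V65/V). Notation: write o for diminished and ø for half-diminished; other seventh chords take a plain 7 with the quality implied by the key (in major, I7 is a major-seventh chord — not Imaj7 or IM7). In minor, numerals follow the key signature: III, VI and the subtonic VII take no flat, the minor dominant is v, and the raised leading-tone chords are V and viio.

V7/V

Stacked in thirds the chord is E-G#-B-D: a dominant seventh chord on E.
E is not a diatonic chord root with this quality in D minor, but it lies a perfect fifth above A (V), so the chord functions as an applied dominant of V.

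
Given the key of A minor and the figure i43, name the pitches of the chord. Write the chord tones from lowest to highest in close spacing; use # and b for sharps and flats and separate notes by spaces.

E G A C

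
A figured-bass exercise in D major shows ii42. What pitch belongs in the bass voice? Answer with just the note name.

D

ii in D major has root E; the chord is E-G-B-D.
The figure 42 means third inversion — the seventh is in the bass.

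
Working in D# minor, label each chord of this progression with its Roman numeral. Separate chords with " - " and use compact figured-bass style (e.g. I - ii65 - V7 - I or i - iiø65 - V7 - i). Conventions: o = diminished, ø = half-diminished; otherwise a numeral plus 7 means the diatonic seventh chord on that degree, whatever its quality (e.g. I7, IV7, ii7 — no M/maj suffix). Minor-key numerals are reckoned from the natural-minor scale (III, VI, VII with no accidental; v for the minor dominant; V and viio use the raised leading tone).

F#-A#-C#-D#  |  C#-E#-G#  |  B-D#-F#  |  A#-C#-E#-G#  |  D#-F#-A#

F#-A#-C#-D#: root D# is the tonic; minor seventh chord there is i65.
C#-E#-G# has root C#, degree 7 in D# minor, so VII.
B-D#-F# has root B, degree 6 in D# minor, so VI.
A#-C#-E#-G#: root A# is the dominant; minor seventh chord there is v7.
D#-F#-A# has root D#, degree 1 in D# minor, so i.

i65 - VII - VI - v7 - i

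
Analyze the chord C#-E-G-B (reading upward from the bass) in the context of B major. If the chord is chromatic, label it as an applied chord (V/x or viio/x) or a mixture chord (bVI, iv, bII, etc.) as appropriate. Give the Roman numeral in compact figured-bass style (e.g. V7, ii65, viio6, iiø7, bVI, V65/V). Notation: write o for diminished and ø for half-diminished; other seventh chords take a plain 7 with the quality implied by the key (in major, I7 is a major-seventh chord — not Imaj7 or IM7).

iiø7

The pitches C#-E-G-B form a half-diminished seventh chord rooted on C#.
C# is the second degree of B major. This is the half-diminished supertonic seventh, borrowed from the parallel minor.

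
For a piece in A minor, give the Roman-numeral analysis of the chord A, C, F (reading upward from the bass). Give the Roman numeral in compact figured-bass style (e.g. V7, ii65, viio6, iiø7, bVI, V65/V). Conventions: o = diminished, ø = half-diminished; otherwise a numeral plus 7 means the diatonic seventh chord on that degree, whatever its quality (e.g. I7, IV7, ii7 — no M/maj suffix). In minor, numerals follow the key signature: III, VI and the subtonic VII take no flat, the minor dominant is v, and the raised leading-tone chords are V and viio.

VI6

The pitches F-A-C form a major triad rooted on F.
In A minor, F is the submediant; the diatonic major triad there is VI.
With A in the bass the chord is in first inversion, so the figured bass is 6.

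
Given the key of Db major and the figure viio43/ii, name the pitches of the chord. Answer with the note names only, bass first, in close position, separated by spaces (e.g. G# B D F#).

Ab Cb D F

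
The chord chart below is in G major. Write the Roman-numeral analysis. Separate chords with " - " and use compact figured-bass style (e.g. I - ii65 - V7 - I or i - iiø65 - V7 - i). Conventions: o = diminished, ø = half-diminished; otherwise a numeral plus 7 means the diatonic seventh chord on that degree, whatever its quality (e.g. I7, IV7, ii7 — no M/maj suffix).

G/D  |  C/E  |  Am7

I64 - IV6 - ii7

G/D has root G, degree 1 in G major, so I64.
C/E: root C is the subdominant; major triad there is IV6.
Am7: root A is the supertonic; minor seventh chord there is ii7.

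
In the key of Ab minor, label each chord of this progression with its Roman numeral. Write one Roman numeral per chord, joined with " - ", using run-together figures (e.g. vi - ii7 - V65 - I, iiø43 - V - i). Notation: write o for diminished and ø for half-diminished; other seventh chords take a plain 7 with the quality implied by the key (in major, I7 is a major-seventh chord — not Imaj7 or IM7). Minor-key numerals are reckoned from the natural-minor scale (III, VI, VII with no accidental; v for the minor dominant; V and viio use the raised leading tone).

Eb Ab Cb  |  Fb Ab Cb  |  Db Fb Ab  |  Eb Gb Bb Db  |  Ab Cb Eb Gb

i64 - VI - iv - v7 - i7

Eb-Ab-Cb: root Ab is the tonic; minor triad there is i64.
Fb-Ab-Cb: major triad on Fb = scale degree 6 → VI.
Db-Fb-Ab: root Db is the subdominant; minor triad there is iv.
Eb-Gb-Bb-Db has root Eb, degree 5 in Ab minor, so v7.
Ab-Cb-Eb-Gb: minor seventh chord on Ab = scale degree 1 → i7.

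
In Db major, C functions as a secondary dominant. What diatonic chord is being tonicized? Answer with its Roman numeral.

iii

The chord is a major triad on C.
A dominant resolves down a perfect fifth: C → F. In Db major, F is scale degree 3, i.e. iii.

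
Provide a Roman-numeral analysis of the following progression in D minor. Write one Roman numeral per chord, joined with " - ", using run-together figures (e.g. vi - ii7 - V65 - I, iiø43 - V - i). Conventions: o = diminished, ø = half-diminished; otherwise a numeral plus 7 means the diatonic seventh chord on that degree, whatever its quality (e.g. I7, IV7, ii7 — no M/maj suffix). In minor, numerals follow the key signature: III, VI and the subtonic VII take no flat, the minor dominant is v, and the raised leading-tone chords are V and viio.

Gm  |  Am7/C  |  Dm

iv - v65 - i

Gm has root G, degree 4 in D minor, so iv.
Am7/C: root A is the dominant; minor seventh chord there is v65.
Dm: root D is the tonic; minor triad there is i.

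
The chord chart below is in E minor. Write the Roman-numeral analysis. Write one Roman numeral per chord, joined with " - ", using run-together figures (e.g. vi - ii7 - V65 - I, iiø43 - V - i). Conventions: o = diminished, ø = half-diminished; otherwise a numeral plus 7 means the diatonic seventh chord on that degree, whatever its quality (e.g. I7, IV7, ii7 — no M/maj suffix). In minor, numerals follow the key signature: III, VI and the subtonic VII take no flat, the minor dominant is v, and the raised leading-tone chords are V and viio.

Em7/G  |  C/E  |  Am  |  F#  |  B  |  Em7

i65 - VI6 - iv - V/V - V - i7

Em7/G: root E is the tonic; minor seventh chord there is i65.
C/E has root C, degree 6 in E minor, so VI6.
Am: root A is the subdominant; minor triad there is iv.
F#: chromatic; F# is V of V, so V/V.
B: root B is the dominant; major triad there is V.
Em7: root E is the tonic; minor seventh chord there is i7.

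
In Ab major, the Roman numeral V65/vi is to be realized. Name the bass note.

E

The applied chord V65/vi is rooted on C: C-E-G-Bb.
The figure 65 means first inversion — the third is in the bass.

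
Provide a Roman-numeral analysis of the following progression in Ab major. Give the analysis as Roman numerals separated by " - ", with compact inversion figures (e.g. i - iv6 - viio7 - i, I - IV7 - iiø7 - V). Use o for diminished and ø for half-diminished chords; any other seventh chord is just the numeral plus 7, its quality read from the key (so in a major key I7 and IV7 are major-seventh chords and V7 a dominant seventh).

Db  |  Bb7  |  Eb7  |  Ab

IV - V7/V - V7 - I

Db has root Db, degree 4 in Ab major, so IV.
Bb7 is the secondary dominant of V (dominant seventh chord on Bb): V7/V.
Eb7 has root Eb, degree 5 in Ab major, so V7.
Ab: major triad on Ab = scale degree 1 → I.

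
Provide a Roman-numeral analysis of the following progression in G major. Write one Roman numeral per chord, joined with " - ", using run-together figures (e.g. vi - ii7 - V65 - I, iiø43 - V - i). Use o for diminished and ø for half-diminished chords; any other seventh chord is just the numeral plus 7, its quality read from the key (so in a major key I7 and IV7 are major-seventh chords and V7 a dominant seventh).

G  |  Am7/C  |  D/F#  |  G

I - ii65 - V6 - I

G: root G is the tonic; major triad there is I.
Am7/C has root A, degree 2 in G major, so ii65.
D/F#: major triad on D = scale degree 5 → V6.
G: major triad on G = scale degree 1 → I.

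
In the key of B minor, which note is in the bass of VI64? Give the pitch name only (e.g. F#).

VI in B minor has root G; the chord is G-B-D.
The figure 64 means second inversion — the fifth is in the bass.

D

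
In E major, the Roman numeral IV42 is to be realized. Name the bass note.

G#

IV in E major has root A; the chord is A-C#-E-G#.
The figure 42 means third inversion — the seventh is in the bass.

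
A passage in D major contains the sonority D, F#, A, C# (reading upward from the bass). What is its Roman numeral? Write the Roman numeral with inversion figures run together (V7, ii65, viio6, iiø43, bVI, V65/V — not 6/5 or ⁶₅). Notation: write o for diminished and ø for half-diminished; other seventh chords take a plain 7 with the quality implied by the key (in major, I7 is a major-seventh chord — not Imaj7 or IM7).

I7

The pitches D-F#-A-C# form a major seventh chord rooted on D.
D is scale degree 1 in D major, and a major seventh chord on that degree is written I7.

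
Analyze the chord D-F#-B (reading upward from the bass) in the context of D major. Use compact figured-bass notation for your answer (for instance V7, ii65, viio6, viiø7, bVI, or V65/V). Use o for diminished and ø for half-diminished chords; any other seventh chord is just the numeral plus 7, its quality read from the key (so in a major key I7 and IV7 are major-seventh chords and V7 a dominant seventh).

Stacked in thirds the chord is B-D-F#: a minor triad on B.
In D major, B is the submediant; the diatonic minor triad there is vi.
With D in the bass the chord is in first inversion, so the figured bass is 6.

vi6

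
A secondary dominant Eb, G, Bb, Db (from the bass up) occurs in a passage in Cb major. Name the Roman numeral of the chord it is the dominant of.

The chord is a dominant seventh chord on Eb.
A dominant resolves down a perfect fifth: Eb → Ab. In Cb major, Ab is scale degree 6, i.e. vi.

vi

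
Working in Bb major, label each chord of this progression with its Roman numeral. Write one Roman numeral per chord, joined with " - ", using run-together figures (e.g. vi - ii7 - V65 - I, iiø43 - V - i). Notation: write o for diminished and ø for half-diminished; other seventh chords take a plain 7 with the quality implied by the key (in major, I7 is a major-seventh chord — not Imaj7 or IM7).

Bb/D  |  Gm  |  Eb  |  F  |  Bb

I6 - vi - IV - V - I

Bb/D: major triad on Bb = scale degree 1 → I6.
Gm: minor triad on G = scale degree 6 → vi.
Eb has root Eb, degree 4 in Bb major, so IV.
F: root F is the dominant; major triad there is V.
Bb: root Bb is the tonic; major triad there is I.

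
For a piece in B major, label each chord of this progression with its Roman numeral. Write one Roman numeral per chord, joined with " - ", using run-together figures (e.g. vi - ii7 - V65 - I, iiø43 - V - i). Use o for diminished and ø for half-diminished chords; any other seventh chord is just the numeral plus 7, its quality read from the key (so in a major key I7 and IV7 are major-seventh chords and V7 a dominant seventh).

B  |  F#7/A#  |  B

I - V65 - I

B has root B, degree 1 in B major, so I.
F#7/A#: dominant seventh chord on F# = scale degree 5 → V65.
B: major triad on B = scale degree 1 → I.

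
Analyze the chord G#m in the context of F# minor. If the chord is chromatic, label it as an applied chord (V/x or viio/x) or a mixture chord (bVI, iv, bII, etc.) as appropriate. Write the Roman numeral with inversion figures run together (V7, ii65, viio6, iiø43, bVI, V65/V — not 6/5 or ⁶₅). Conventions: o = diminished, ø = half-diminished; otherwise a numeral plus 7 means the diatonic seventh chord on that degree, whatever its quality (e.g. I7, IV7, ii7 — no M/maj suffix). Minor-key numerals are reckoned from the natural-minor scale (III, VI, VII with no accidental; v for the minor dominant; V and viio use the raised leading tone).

ii

Stacked in thirds the chord is G#-B-D#: a minor triad on G#.
G# is the second degree of F# minor. This is the minor supertonic, borrowed from the parallel major (the Dorian ii).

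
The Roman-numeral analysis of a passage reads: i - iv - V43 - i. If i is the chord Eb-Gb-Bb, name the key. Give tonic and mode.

Eb minor

The anchor chord is a minor triad on Eb, labeled i.
If Eb is scale degree 1 and the mode makes that degree carry a minor triad, the tonic is Eb and the mode is minor.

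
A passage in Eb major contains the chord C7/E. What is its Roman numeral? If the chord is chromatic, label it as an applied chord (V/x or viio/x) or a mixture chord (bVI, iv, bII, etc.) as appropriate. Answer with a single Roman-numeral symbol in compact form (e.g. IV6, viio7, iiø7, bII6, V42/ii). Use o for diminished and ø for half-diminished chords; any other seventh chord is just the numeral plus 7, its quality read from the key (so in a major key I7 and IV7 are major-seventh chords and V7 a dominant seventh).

V65/ii

The pitches C-E-G-Bb form a dominant seventh chord rooted on C.
C is not a diatonic chord root with this quality in Eb major, but it lies a perfect fifth above F (ii), so the chord functions as an applied dominant of ii.
With E in the bass the chord is in first inversion, so the figured bass is 65.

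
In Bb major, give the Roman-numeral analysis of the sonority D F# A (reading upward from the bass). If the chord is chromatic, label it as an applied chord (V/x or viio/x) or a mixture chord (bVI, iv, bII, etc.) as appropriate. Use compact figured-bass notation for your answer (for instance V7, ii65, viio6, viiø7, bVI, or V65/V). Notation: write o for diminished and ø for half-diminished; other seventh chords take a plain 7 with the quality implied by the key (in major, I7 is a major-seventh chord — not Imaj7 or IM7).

V/vi

The pitches D-F#-A form a major triad rooted on D.
D is not a diatonic chord root with this quality in Bb major, but it lies a perfect fifth above G (vi), so the chord functions as an applied dominant of vi.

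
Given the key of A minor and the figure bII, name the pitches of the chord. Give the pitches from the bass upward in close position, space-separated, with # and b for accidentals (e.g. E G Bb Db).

Scale degree 2 in A minor is B; lowering it a half step gives Bb. bII is the Neapolitan chord — a major triad on the lowered second degree.
So the chord is Bb-D-F, a major triad.

Bb D F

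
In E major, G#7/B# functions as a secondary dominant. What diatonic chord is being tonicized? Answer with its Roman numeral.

The chord is a dominant seventh chord on G#.
A dominant resolves down a perfect fifth: G# → C#. In E major, C# is scale degree 6, i.e. vi.

vi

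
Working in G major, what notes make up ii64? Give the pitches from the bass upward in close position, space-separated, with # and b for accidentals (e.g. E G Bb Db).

E A C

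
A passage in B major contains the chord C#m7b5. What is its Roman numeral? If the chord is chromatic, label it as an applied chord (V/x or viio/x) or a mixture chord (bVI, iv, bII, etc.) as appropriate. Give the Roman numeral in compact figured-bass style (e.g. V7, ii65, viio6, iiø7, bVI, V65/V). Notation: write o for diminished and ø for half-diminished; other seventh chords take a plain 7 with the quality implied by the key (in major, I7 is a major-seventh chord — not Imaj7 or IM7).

iiø7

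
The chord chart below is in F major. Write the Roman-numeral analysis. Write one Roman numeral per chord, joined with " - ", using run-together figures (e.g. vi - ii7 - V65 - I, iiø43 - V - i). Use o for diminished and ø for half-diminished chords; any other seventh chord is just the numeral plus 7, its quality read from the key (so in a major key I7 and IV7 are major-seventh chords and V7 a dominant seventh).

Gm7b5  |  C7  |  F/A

iiø7 - V7 - I6

Gm7b5: half-diminished seventh chord on G — chromatic; iiø7 (borrowed from the parallel minor).
C7: root C is the dominant; dominant seventh chord there is V7.
F/A: root F is the tonic; major triad there is I6.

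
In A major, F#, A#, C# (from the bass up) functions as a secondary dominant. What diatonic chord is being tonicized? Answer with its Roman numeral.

ii

The chord is a major triad on F#.
A dominant resolves down a perfect fifth: F# → B. In A major, B is scale degree 2, i.e. ii.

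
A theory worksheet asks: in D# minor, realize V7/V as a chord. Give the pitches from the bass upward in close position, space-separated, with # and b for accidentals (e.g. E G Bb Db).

E# G## B# D#

V7/V is a secondary dominant — the dominant seventh of V. V in D# minor is A#, so the applied chord's root is E#, a perfect fifth above.
Building a dominant seventh chord on E# gives E#-G##-B#-D#.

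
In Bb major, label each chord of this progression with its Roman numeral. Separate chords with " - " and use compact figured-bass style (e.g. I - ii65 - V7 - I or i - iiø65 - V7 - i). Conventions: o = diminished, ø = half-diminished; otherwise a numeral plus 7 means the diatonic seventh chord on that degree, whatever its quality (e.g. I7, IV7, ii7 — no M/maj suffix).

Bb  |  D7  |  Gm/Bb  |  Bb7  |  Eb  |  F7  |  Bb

I - V7/vi - vi6 - V7/IV - IV - V7 - I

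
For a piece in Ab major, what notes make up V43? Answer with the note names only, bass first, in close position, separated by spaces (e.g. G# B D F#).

The numeral's case and figure indicate a dominant seventh chord. In Ab major its root, the fifth degree, is Eb.
Stacking thirds from Eb gives Eb-G-Bb-Db.
The figured bass 43 indicates second inversion, placing the fifth (Bb) in the bass: Bb-Db-Eb-G.

Bb Db Eb G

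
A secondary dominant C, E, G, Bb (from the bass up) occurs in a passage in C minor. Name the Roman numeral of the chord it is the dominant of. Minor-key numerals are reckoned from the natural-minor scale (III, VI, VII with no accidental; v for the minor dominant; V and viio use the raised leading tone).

The chord is a dominant seventh chord on C.
A dominant resolves down a perfect fifth: C → F. In C minor, F is scale degree 4, i.e. iv.

iv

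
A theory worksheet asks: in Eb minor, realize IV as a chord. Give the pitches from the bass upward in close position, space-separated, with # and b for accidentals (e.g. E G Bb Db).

Ab C Eb

IV is the major subdominant, borrowed from the parallel major. In Eb minor that root is Ab.
So the chord is Ab-C-Eb, a major triad.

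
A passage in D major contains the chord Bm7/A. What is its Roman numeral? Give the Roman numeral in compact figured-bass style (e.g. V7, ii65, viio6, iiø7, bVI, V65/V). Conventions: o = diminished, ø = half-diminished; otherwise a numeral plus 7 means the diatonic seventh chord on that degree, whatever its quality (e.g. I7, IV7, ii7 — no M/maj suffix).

The pitches B-D-F#-A form a minor seventh chord rooted on B.
B is scale degree 6 in D major, and a minor seventh chord on that degree is written vi7.
With A in the bass the chord is in third inversion, so the figured bass is 42.

vi42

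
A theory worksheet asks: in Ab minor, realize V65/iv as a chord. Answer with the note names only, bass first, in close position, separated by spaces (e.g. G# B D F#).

C Eb Gb Ab

The slash means an applied dominant: we want the dominant of iv. In Ab minor, iv is Db minor, and its dominant is built on Ab.
Building a dominant seventh chord on Ab gives Ab-C-Eb-Gb.
The figured bass 65 indicates first inversion, placing the third (C) in the bass: C-Eb-Gb-Ab.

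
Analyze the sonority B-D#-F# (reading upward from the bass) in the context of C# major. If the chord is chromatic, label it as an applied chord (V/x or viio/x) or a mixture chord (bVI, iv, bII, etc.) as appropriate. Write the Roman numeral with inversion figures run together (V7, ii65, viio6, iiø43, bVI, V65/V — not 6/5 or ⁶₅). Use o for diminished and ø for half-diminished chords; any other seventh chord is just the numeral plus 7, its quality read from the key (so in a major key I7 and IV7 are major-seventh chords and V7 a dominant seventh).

Stacked in thirds the chord is B-D#-F#: a major triad on B.
B is the lowered seventh degree of C# major (diatonic 7 would be B#). This is a major triad on the lowered seventh degree (the subtonic), borrowed from the parallel minor.

bVII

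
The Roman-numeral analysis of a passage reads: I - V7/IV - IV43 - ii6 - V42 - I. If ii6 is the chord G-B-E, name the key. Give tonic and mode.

D major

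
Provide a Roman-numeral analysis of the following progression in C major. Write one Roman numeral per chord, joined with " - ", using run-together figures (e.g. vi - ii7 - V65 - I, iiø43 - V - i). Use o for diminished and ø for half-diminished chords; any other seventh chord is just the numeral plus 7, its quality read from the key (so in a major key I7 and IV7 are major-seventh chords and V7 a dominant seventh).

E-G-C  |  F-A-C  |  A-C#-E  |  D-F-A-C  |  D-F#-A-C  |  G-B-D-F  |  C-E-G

I6 - IV - V/ii - ii7 - V7/V - V7 - I

E-G-C has root C, degree 1 in C major, so I6.
F-A-C has root F, degree 4 in C major, so IV.
A-C#-E is the secondary dominant of ii (major triad on A): V/ii.
D-F-A-C: minor seventh chord on D = scale degree 2 → ii7.
D-F#-A-C: a dominant seventh chord on D, the applied dominant of V → V7/V.
G-B-D-F: dominant seventh chord on G = scale degree 5 → V7.
C-E-G: major triad on C = scale degree 1 → I.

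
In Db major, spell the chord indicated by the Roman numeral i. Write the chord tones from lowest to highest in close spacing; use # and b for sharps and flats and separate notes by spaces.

Db Fb Ab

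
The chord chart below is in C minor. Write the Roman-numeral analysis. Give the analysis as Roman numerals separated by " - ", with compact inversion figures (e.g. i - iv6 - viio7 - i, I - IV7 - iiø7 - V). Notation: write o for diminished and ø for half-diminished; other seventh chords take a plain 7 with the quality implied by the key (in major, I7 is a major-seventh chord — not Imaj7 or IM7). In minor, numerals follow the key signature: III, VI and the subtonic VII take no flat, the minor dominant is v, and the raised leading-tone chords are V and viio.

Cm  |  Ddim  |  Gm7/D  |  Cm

i - iio - v43 - i

Cm has root C, degree 1 in C minor, so i.
Ddim: root D is the supertonic; diminished triad there is iio.
Gm7/D: minor seventh chord on G = scale degree 5 → v43.
Cm: root C is the tonic; minor triad there is i.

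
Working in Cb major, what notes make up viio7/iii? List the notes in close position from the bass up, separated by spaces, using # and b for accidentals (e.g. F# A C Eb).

viio7/iii is a secondary leading-tone chord. The target iii is Eb in Cb major; the applied chord is rooted a semitone below, on D.
Building a fully diminished seventh chord on D gives D-F-Ab-Cb.

D F Ab Cb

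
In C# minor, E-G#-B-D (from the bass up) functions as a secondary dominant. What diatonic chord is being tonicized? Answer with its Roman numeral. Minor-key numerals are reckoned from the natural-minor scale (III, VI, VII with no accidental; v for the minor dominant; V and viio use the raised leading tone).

VI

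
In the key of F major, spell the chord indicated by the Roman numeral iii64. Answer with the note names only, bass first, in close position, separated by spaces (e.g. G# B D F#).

In F major, the mediant is A, and the diatonic chord built there is a minor triad.
Stacking thirds from A gives A-C-E.
With the 64 figure the chord is in second inversion; from the bass E upward in close position it reads E-A-C.

E A C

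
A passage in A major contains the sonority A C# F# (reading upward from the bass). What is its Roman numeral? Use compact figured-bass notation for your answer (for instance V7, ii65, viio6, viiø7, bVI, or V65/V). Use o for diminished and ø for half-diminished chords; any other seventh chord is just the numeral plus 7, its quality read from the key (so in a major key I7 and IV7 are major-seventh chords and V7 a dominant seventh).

The pitches F#-A-C# form a minor triad rooted on F#.
F# is scale degree 6 in A major, and a minor triad on that degree is written vi.
With A in the bass the chord is in first inversion, so the figured bass is 6.

vi6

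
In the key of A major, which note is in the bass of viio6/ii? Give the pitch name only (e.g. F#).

C#

The applied chord viio6/ii is rooted on A#: A#-C#-E.
The figure 6 means first inversion — the third is in the bass.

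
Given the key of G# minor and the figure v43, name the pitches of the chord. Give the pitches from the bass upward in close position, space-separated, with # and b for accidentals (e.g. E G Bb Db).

A# C# D# F#

In G# minor, the dominant is D#, and the diatonic chord built there is a minor seventh chord.
That chord is spelled D#-F#-A#-C#.
With the 43 figure the chord is in second inversion; from the bass A# upward in close position it reads A#-C#-D#-F#.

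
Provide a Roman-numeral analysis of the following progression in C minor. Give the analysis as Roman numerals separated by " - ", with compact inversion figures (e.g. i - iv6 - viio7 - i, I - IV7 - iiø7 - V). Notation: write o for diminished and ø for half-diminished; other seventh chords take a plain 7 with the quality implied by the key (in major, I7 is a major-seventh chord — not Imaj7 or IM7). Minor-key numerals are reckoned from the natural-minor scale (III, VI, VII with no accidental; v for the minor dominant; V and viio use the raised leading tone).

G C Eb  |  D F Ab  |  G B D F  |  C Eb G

i64 - iio - V7 - i

G-C-Eb: root C is the tonic; minor triad there is i64.
D-F-Ab: diminished triad on D = scale degree 2 → iio.
G-B-D-F: dominant seventh chord on G = scale degree 5 → V7.
C-Eb-G: minor triad on C = scale degree 1 → i.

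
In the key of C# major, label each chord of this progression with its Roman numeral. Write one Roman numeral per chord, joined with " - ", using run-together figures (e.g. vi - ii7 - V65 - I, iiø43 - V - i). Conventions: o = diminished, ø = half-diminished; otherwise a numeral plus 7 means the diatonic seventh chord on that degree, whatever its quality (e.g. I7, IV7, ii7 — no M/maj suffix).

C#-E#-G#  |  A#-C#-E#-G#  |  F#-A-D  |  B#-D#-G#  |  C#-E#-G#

I - vi7 - bII6 - V6 - I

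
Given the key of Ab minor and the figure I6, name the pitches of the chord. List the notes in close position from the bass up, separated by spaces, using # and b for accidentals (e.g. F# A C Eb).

C Eb Ab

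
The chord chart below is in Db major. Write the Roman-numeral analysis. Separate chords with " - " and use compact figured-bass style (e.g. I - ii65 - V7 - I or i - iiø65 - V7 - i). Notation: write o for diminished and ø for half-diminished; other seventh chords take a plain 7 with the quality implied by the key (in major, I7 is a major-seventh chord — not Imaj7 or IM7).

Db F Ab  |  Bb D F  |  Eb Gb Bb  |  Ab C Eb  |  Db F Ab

I - V/ii - ii - V - I

Db-F-Ab has root Db, degree 1 in Db major, so I.
Bb-D-F is the secondary dominant of ii (major triad on Bb): V/ii.
Eb-Gb-Bb: minor triad on Eb = scale degree 2 → ii.
Ab-C-Eb has root Ab, degree 5 in Db major, so V.
Db-F-Ab: root Db is the tonic; major triad there is I.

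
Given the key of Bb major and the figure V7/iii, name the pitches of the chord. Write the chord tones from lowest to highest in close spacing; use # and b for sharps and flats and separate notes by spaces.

A C# E G

V7/iii is a secondary dominant — the dominant seventh of iii. iii in Bb major is D, so the applied chord's root is A, a perfect fifth above.
Building a dominant seventh chord on A gives A-C#-E-G.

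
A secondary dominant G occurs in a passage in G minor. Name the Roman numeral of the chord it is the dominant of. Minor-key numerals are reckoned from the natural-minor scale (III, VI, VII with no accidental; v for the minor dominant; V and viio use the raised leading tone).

The chord is a major triad on G.
A dominant resolves down a perfect fifth: G → C. In G minor, C is scale degree 4, i.e. iv.

iv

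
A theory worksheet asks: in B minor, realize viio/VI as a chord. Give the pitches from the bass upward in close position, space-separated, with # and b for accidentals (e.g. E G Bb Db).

viio/VI is a secondary leading-tone chord. The target VI is G in B minor; the applied chord is rooted a semitone below, on F#.
Building a diminished triad on F# gives F#-A-C.

F# A C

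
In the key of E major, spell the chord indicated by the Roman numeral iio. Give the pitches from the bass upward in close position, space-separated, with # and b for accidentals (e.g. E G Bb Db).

F# A C

iio is the diminished supertonic triad, borrowed from the parallel minor. In E major that root is F#.
So the chord is F#-A-C, a diminished triad.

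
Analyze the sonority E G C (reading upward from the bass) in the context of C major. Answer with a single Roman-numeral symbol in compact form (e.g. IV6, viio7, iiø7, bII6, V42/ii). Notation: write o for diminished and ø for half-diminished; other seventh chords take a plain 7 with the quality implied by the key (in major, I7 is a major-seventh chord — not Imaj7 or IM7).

I6

The pitches C-E-G form a major triad rooted on C.
C is scale degree 1 in C major, and a major triad on that degree is written I.
With E in the bass the chord is in first inversion, so the figured bass is 6.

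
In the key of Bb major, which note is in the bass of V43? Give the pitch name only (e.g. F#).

C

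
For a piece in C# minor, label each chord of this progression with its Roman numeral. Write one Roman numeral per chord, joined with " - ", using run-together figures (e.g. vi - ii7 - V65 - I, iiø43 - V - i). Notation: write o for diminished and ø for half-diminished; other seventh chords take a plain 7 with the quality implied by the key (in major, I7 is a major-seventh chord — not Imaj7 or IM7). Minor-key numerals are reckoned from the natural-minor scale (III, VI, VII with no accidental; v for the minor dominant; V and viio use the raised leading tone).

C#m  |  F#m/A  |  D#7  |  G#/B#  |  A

i - iv6 - V7/V - V6 - VI

C#m: minor triad on C# = scale degree 1 → i.
F#m/A: root F# is the subdominant; minor triad there is iv6.
D#7 is the secondary dominant of V (dominant seventh chord on D#): V7/V.
G#/B#: root G# is the dominant; major triad there is V6.
A has root A, degree 6 in C# minor, so VI.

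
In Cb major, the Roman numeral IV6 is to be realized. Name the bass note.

Ab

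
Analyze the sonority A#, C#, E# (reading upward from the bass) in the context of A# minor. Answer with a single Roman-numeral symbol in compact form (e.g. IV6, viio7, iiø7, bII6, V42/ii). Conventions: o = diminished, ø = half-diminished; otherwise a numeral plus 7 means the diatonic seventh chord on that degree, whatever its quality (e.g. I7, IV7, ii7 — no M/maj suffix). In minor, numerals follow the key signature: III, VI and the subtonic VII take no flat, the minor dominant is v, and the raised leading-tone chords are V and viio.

Stacked in thirds the chord is A#-C#-E#: a minor triad on A#.
A# is scale degree 1 in A# minor, and a minor triad on that degree is written i.

i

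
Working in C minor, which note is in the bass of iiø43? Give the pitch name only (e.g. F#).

Ab

iiø in C minor has root D; the chord is D-F-Ab-C.
The figure 43 means second inversion — the fifth is in the bass.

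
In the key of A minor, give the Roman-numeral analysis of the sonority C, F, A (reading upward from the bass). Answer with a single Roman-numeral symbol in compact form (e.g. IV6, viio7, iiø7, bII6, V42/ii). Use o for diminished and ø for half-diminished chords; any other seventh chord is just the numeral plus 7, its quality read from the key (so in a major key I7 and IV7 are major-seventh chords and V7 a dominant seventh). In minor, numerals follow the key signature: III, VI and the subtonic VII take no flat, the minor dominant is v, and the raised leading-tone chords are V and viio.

VI64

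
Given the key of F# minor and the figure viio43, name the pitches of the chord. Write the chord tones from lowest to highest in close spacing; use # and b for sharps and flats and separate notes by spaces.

B D E# G#

In F# minor, the leading-tone chord is built on the raised seventh degree, E#.
Stacking thirds from E# gives E#-G#-B-D.
With the 43 figure the chord is in second inversion; from the bass B upward in close position it reads B-D-E#-G#.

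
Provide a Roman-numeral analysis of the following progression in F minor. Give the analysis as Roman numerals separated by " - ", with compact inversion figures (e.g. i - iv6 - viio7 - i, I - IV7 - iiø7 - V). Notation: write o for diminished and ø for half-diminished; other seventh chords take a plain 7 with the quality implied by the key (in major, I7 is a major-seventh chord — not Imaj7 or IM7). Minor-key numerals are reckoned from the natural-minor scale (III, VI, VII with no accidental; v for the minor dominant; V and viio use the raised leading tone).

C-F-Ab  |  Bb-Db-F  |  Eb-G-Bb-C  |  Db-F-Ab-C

i64 - iv - v65 - VI7

C-F-Ab: root F is the tonic; minor triad there is i64.
Bb-Db-F has root Bb, degree 4 in F minor, so iv.
Eb-G-Bb-C: minor seventh chord on C = scale degree 5 → v65.
Db-F-Ab-C: major seventh chord on Db = scale degree 6 → VI7.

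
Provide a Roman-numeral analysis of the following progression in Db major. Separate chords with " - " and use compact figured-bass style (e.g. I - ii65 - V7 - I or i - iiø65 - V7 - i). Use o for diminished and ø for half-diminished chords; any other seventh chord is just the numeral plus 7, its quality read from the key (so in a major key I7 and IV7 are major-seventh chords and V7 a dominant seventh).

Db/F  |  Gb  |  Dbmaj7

Db/F: major triad on Db = scale degree 1 → I6.
Gb has root Gb, degree 4 in Db major, so IV.
Dbmaj7: root Db is the tonic; major seventh chord there is I7.

I6 - IV - I7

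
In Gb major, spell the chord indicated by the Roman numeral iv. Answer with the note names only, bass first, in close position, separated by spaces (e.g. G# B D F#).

Cb Ebb Gb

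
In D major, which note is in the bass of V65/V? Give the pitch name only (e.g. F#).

G#

The applied chord V65/V is rooted on E: E-G#-B-D.
The figure 65 means first inversion — the third is in the bass.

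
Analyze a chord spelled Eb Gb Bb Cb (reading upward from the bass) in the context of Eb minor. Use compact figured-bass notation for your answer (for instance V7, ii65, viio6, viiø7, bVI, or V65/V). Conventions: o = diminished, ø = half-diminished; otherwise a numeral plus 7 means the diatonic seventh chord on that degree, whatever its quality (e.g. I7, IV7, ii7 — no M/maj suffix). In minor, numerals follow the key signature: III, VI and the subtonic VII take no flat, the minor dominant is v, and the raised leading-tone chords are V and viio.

VI65

The pitches Cb-Eb-Gb-Bb form a major seventh chord rooted on Cb.
Cb is scale degree 6 in Eb minor, and a major seventh chord on that degree is written VI7.
With Eb in the bass the chord is in first inversion, so the figured bass is 65.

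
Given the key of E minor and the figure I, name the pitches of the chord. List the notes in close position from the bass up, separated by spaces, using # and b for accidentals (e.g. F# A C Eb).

E G# B

I is the major tonic (Picardy third), borrowed from the parallel major. In E minor that root is E.
So the chord is E-G#-B.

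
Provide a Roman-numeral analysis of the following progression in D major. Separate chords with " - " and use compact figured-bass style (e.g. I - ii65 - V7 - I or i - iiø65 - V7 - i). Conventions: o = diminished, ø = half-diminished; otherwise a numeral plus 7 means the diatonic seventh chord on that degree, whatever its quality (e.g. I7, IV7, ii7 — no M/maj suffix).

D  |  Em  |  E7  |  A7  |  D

D: major triad on D = scale degree 1 → I.
Em: root E is the supertonic; minor triad there is ii.
E7: a dominant seventh chord on E, the applied dominant of V → V7/V.
A7 has root A, degree 5 in D major, so V7.
D: major triad on D = scale degree 1 → I.

I - ii - V7/V - V7 - I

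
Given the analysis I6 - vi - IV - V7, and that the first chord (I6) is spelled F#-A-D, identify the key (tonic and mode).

The chord D/F# is a major triad rooted on D; its label is I6.
If D is scale degree 1 and the mode makes that degree carry a major triad, the tonic is D and the mode is major.

D major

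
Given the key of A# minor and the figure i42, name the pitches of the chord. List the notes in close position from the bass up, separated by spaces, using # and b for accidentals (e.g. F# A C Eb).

G# A# C# E#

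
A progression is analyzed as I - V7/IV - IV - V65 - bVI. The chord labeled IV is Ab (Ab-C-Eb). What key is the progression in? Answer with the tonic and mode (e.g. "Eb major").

The chord Ab is a major triad rooted on Ab; its label is IV.
If Ab is scale degree 4 and the mode makes that degree carry a major triad, the tonic is Eb and the mode is major.

Eb major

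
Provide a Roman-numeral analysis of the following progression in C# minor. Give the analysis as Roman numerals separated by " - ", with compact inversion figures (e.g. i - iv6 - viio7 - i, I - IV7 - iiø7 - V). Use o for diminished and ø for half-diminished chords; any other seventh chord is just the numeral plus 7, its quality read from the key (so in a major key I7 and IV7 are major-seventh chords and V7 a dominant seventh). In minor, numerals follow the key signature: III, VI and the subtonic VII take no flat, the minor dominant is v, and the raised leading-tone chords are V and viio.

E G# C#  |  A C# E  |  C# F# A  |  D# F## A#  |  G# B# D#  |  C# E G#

i6 - VI - iv64 - V/V - V - i

E-G#-C#: minor triad on C# = scale degree 1 → i6.
A-C#-E: root A is the submediant; major triad there is VI.
C#-F#-A: root F# is the subdominant; minor triad there is iv64.
D#-F##-A#: chromatic; D# is V of V, so V/V.
G#-B#-D# has root G#, degree 5 in C# minor, so V.
C#-E-G# has root C#, degree 1 in C# minor, so i.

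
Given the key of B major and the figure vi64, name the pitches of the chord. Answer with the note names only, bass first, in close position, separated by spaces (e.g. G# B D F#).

The numeral's case and figure indicate a minor triad. In B major its root, scale degree 6, is G#.
That chord is spelled G#-B-D#.
With the 64 figure the chord is in second inversion; from the bass D# upward in close position it reads D#-G#-B.

D# G# B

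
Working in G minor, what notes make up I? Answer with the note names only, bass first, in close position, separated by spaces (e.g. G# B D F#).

G B D

I is the major tonic (Picardy third), borrowed from the parallel major. In G minor that root is G.
So the chord is G-B-D, a major triad.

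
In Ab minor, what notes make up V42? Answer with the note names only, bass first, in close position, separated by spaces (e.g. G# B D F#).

Db Eb G Bb

In Ab minor, the fifth degree is Eb. The dominant is major (leading tone raised), so V is a dominant seventh chord.
Stacking thirds from Eb gives Eb-G-Bb-Db.
With the 42 figure the chord is in third inversion; from the bass Db upward in close position it reads Db-Eb-G-Bb.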